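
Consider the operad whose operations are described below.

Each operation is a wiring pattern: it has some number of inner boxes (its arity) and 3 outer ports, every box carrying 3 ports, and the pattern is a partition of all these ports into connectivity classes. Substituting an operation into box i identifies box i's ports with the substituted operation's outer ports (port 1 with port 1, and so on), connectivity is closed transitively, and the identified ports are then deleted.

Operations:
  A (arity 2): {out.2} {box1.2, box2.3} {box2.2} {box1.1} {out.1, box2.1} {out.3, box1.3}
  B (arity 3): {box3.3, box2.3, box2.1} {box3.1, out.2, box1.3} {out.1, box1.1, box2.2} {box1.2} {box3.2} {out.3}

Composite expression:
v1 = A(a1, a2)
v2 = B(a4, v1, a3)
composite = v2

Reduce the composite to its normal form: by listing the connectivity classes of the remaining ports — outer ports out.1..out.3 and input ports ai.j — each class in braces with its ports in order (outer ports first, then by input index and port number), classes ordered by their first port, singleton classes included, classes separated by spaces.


{out.1, a4.1} {out.2, a3.1, a4.3} {out.3} {a1.1} {a1.2, a2.3} {a1.3, a2.1, a3.3} {a2.2} {a3.2} {a4.2}

After gluing at B, chains via deleted ports link the a-ports.
composing A on (a1, a2), with out.j its own outer ports: {out.1, a2.1} {out.2} {out.3, a1.3} {a1.1} {a1.2, a2.3} {a2.2}
composing B on (a4, a1, a2, a3), with out.j its own outer ports: {out.1, a4.1} {out.2, a3.1, a4.3} {out.3} {a1.1} {a1.2, a2.3} {a1.3, a2.1, a3.3} {a2.2} {a3.2} {a4.2}


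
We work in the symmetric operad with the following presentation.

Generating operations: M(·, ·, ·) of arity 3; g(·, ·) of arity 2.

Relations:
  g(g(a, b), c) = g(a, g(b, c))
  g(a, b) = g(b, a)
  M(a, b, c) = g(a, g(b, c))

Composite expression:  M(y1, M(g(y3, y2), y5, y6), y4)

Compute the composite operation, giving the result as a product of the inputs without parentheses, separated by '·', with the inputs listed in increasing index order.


y1 · y2 · y3 · y4 · y5 · y6


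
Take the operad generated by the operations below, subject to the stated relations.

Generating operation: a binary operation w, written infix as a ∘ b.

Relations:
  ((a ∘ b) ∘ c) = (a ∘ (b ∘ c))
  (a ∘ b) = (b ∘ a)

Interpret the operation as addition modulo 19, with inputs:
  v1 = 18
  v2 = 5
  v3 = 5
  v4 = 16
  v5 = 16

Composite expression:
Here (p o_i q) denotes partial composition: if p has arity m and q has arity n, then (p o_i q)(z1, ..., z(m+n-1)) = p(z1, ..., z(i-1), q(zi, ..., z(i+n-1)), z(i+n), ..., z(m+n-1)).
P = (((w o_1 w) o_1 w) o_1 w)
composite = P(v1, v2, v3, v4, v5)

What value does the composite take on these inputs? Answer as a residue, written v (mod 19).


(v1 ∘ v2) = 4
((v1 ∘ v2) ∘ v3) = 9
(((v1 ∘ v2) ∘ v3) ∘ v4) = 6
((((v1 ∘ v2) ∘ v3) ∘ v4) ∘ v5) = 3

3 (mod 19)


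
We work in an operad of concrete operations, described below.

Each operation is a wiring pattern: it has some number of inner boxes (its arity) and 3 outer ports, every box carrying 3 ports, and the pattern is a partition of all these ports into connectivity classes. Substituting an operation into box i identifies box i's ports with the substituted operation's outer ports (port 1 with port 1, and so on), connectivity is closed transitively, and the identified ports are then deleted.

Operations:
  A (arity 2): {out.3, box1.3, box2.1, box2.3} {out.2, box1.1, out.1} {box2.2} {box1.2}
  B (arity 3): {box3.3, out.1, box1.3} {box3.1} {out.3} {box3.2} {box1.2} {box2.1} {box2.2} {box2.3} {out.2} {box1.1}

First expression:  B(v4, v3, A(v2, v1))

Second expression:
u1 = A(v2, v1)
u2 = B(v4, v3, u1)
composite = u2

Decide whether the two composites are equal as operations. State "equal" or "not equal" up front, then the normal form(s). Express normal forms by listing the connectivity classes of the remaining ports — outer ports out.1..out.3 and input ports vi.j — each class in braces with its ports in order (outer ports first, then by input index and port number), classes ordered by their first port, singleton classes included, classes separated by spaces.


equal; the common form is {out.1, v1.1, v1.3, v2.3, v4.3} {out.2} {out.3} {v1.2} {v2.1} {v2.2} {v3.1} {v3.2} {v3.3} {v4.1} {v4.2}

Normal form of the first expression: {out.1, v1.1, v1.3, v2.3, v4.3} {out.2} {out.3} {v1.2} {v2.1} {v2.2} {v3.1} {v3.2} {v3.3} {v4.1} {v4.2}
Normal form of the second expression: {out.1, v1.1, v1.3, v2.3, v4.3} {out.2} {out.3} {v1.2} {v2.1} {v2.2} {v3.1} {v3.2} {v3.3} {v4.1} {v4.2}
One common form — equal.


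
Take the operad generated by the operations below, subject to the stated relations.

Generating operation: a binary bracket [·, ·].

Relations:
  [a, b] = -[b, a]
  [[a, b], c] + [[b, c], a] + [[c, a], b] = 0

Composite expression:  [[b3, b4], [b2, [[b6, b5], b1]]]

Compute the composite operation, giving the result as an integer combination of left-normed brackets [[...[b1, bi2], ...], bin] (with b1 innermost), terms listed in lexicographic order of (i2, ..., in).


[[[[[b1, b5], b6], b2], b3], b4] - [[[[[b1, b5], b6], b2], b4], b3] - [[[[[b1, b6], b5], b2], b3], b4] + [[[[[b1, b6], b5], b2], b4], b3]


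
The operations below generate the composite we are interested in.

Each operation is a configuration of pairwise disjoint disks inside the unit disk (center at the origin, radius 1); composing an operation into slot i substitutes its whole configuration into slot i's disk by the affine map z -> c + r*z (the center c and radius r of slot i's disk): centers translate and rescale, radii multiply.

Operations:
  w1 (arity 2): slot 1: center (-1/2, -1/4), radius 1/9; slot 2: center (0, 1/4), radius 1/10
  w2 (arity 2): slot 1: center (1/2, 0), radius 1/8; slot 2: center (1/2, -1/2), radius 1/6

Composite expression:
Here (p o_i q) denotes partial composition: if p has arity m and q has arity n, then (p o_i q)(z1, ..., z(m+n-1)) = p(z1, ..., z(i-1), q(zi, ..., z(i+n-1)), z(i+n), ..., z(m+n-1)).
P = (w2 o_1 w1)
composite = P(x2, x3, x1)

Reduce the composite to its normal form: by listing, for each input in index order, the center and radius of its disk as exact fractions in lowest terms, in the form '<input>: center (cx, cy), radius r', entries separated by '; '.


Each x-disk chains the slot maps above it in w2; radii multiply.
tracing x2 down its 2-map path: center (7/16, -1/32), radius 1/72
tracing x3 down its 2-map path: center (1/2, 1/32), radius 1/80
tracing x1 down its 1-map path: center (1/2, -1/2), radius 1/6

x1: center (1/2, -1/2), radius 1/6; x2: center (7/16, -1/32), radius 1/72; x3: center (1/2, 1/32), radius 1/80


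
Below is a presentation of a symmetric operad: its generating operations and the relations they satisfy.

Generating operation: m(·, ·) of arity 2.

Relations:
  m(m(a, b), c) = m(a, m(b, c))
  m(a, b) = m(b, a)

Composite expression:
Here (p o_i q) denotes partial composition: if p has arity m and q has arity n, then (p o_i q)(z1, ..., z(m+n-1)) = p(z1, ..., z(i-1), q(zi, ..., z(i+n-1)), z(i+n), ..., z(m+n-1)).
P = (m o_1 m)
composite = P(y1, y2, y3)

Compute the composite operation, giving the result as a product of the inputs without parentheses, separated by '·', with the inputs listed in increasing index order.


Shape and order are irrelevant to m; the y-input set decides.
m(y1, y2) reduces to y1 · y2
m(m(y1, y2), y3) reduces to y1 · y2 · y3
the factors in increasing index order: y1 · y2 · y3

y1 · y2 · y3


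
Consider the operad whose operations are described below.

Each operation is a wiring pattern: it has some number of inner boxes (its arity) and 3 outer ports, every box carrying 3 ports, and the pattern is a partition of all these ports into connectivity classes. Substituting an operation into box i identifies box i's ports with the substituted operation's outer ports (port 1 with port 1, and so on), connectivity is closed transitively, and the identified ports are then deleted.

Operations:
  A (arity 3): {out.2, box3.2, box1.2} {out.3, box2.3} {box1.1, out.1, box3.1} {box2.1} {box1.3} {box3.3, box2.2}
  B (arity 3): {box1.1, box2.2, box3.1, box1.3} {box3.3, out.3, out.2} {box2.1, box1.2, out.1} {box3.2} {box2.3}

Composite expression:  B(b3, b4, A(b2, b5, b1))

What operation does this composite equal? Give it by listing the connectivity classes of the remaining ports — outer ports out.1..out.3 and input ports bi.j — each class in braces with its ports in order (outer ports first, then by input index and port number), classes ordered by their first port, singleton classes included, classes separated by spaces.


{out.1, b3.2, b4.1} {out.2, out.3, b5.3} {b1.1, b2.1, b3.1, b3.3, b4.2} {b1.2, b2.2} {b1.3, b5.2} {b2.3} {b4.3} {b5.1}

Two ports join when wires chain via B-identified ports.
A over (b2, b5, b1) gives {out.1, b1.1, b2.1} {out.2, b1.2, b2.2} {out.3, b5.3} {b1.3, b5.2} {b2.3} {b5.1}, out.j being that stage's outer ports
B over (b3, b4, b2, b5, b1) gives {out.1, b3.2, b4.1} {out.2, out.3, b5.3} {b1.1, b2.1, b3.1, b3.3, b4.2} {b1.2, b2.2} {b1.3, b5.2} {b2.3} {b4.3} {b5.1}, out.j being that stage's outer ports


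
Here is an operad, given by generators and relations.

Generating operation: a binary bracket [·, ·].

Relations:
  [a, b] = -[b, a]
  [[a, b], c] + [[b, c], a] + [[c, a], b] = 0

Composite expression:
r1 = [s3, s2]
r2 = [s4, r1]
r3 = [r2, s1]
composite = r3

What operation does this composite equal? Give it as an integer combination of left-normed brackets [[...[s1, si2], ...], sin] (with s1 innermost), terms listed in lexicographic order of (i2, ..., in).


-[[[s1, s2], s3], s4] + [[[s1, s3], s2], s4] + [[[s1, s4], s2], s3] - [[[s1, s4], s3], s2]

In the tensor algebra, words opening s1 carry the s1-anchored form.
Composite bracket: [[s4, [s3, s2]], s1]
Under [a, b] = ab - ba we get 8 signed associative words (2^3 = 8).
Only words starting with s1 matter:
  s1s2s3s4 (sign -1) contributes -[[[s1, s2], s3], s4]
  s1s3s2s4 (sign +1) contributes +[[[s1, s3], s2], s4]
  s1s4s2s3 (sign +1) contributes +[[[s1, s4], s2], s3]
  s1s4s3s2 (sign -1) contributes -[[[s1, s4], s3], s2]


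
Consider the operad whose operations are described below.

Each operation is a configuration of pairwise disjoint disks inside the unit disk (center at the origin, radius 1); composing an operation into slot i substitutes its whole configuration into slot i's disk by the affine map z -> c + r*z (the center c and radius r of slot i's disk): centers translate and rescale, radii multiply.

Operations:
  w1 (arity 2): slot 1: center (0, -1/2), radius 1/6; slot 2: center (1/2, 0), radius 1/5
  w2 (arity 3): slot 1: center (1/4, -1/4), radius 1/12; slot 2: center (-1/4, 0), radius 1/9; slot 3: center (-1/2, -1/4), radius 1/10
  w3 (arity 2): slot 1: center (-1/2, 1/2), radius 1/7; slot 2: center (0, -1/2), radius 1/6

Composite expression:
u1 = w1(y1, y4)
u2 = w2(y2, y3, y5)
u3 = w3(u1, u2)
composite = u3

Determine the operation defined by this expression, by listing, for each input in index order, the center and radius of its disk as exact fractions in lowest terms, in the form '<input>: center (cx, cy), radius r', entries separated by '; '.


y1: center (-1/2, 3/7), radius 1/42; y2: center (1/24, -13/24), radius 1/72; y3: center (-1/24, -1/2), radius 1/54; y4: center (-3/7, 1/2), radius 1/35; y5: center (-1/12, -13/24), radius 1/60

Nesting under w3 composes maps z -> c + r*z down each y-path.
tracing y1 down its 2-map path: center (-1/2, 3/7), radius 1/42
tracing y4 down its 2-map path: center (-3/7, 1/2), radius 1/35
tracing y2 down its 2-map path: center (1/24, -13/24), radius 1/72
tracing y3 down its 2-map path: center (-1/24, -1/2), radius 1/54
tracing y5 down its 2-map path: center (-1/12, -13/24), radius 1/60


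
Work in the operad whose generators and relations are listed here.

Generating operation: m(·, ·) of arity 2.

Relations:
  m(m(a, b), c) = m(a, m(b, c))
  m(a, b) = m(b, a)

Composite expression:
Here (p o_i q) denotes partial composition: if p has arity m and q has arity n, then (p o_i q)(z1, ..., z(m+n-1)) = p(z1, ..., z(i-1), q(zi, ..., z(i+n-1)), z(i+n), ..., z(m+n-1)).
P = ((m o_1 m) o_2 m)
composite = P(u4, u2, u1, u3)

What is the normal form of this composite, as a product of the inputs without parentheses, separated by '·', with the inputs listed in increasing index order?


u1 · u2 · u3 · u4

Key point: m commutes, so take the u-inputs in any fixed order.
m(u2, u1) unparenthesizes to u2 · u1
m(u4, m(u2, u1)) unparenthesizes to u4 · u2 · u1
m(m(u4, m(u2, u1)), u3) unparenthesizes to u4 · u2 · u1 · u3
rearranged into index order: u1 · u2 · u3 · u4


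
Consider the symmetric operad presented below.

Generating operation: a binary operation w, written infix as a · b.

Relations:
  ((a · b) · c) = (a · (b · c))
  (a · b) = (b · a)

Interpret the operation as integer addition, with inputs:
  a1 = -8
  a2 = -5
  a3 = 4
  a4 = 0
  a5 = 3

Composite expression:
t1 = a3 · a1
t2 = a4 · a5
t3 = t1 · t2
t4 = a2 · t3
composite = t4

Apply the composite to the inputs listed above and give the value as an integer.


-6

(a3 · a1) = -4
(a4 · a5) = 3
((a3 · a1) · (a4 · a5)) = -1
(a2 · ((a3 · a1) · (a4 · a5))) = -6


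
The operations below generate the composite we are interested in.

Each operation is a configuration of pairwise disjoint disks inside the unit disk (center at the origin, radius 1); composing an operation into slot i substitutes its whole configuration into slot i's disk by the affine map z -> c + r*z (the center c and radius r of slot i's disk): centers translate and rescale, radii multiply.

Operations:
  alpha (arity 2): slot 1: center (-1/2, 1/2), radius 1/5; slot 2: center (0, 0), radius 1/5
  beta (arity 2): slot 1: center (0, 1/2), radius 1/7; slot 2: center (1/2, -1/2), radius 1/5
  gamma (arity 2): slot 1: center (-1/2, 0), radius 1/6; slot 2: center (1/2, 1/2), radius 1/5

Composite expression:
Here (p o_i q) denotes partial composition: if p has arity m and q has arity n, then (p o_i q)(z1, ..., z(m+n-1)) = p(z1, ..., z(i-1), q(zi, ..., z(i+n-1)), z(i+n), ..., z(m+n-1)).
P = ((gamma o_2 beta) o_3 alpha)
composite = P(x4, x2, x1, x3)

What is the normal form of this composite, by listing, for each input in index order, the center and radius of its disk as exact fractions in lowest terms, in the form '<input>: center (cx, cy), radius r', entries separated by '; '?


Below gamma, radii multiply path by path; the x-disk centers shift.
input x4: applying the 1 nested substitution gives center (-1/2, 0), radius 1/6
input x2: applying the 2 nested substitutions gives center (1/2, 3/5), radius 1/35
input x1: applying the 3 nested substitutions gives center (29/50, 21/50), radius 1/125
input x3: applying the 3 nested substitutions gives center (3/5, 2/5), radius 1/125

x1: center (29/50, 21/50), radius 1/125; x2: center (1/2, 3/5), radius 1/35; x3: center (3/5, 2/5), radius 1/125; x4: center (-1/2, 0), radius 1/6


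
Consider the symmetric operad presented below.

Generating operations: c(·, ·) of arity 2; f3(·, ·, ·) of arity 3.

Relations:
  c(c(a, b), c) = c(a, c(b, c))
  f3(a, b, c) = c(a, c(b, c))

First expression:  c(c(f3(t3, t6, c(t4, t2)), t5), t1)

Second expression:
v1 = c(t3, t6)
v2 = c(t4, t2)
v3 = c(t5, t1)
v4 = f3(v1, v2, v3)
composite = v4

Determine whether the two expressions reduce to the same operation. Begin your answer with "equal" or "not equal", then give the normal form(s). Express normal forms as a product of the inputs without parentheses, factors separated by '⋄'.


equal — both sides give t3 ⋄ t6 ⋄ t4 ⋄ t2 ⋄ t5 ⋄ t1

The first expression reduces to t3 ⋄ t6 ⋄ t4 ⋄ t2 ⋄ t5 ⋄ t1
The second expression reduces to t3 ⋄ t6 ⋄ t4 ⋄ t2 ⋄ t5 ⋄ t1
One common form — equal.


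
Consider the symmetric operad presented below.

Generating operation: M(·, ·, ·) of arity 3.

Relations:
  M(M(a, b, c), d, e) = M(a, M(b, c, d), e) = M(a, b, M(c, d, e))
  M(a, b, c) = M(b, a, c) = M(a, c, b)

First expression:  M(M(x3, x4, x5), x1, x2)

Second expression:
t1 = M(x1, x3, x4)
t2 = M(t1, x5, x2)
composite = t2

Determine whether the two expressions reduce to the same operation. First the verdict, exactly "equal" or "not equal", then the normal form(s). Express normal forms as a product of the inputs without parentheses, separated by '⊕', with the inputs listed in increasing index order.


The first expression reduces to x1 ⊕ x2 ⊕ x3 ⊕ x4 ⊕ x5
The second expression reduces to x1 ⊕ x2 ⊕ x3 ⊕ x4 ⊕ x5
Identical normal forms: equal.

equal; the common form is x1 ⊕ x2 ⊕ x3 ⊕ x4 ⊕ x5


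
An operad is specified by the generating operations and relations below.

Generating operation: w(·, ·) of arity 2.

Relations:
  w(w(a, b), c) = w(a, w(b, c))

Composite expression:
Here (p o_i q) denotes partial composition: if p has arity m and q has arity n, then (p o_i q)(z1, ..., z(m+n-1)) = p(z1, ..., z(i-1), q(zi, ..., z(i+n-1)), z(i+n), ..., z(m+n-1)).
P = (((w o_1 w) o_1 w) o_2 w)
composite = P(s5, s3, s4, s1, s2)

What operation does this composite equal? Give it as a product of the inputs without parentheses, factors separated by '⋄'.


s5 ⋄ s3 ⋄ s4 ⋄ s1 ⋄ s2


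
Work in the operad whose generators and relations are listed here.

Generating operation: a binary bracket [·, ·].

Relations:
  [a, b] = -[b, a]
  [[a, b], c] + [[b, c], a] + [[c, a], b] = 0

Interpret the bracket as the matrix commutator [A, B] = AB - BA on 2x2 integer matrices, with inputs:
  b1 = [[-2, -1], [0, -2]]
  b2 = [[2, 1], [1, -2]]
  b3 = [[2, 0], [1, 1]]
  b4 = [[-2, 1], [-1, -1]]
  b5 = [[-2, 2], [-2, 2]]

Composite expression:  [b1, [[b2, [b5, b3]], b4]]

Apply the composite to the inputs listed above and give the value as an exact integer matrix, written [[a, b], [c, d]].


[b5, b3] = [[2, -2], [2, -2]]
[b2, [b5, b3]] = [[4, -12], [-4, -4]]
[[b2, [b5, b3]], b4] = [[16, -4], [12, -16]]
[b1, [[b2, [b5, b3]], b4]] = [[-12, 32], [0, 12]]

[[-12, 32], [0, 12]]


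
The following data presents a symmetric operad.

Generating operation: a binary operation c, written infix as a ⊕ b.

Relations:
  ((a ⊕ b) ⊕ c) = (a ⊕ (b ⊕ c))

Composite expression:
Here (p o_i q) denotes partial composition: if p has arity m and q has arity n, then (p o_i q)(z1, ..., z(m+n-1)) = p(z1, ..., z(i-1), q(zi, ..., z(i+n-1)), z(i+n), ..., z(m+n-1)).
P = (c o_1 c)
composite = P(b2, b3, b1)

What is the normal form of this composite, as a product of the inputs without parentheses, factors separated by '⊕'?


b2 ⊕ b3 ⊕ b1


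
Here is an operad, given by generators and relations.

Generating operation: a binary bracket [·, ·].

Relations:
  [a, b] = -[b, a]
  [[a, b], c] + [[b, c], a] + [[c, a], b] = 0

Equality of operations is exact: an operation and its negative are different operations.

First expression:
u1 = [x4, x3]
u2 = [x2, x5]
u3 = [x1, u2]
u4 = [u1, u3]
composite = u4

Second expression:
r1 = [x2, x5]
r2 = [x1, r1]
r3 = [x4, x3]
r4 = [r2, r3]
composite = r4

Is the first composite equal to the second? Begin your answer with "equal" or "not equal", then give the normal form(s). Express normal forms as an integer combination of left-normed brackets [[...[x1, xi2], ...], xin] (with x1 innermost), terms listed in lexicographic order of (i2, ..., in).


The first expression reduces to [[[[x1, x2], x5], x3], x4] - [[[[x1, x2], x5], x4], x3] - [[[[x1, x5], x2], x3], x4] + [[[[x1, x5], x2], x4], x3]
The second expression reduces to -[[[[x1, x2], x5], x3], x4] + [[[[x1, x2], x5], x4], x3] + [[[[x1, x5], x2], x3], x4] - [[[[x1, x5], x2], x4], x3]
Distinct normal forms: not equal.

not equal: they reduce to [[[[x1, x2], x5], x3], x4] - [[[[x1, x2], x5], x4], x3] - [[[[x1, x5], x2], x3], x4] + [[[[x1, x5], x2], x4], x3] and -[[[[x1, x2], x5], x3], x4] + [[[[x1, x2], x5], x4], x3] + [[[[x1, x5], x2], x3], x4] - [[[[x1, x5], x2], x4], x3]


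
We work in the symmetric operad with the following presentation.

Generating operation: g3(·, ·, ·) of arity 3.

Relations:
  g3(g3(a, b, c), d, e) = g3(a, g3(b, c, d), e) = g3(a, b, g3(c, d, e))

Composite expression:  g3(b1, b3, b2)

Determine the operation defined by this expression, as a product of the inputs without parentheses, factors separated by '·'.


The g3-tree's shape is irrelevant; the b-reading-order decides.
g3(b1, b3, b2) reduces to b1 · b3 · b2

b1 · b3 · b2


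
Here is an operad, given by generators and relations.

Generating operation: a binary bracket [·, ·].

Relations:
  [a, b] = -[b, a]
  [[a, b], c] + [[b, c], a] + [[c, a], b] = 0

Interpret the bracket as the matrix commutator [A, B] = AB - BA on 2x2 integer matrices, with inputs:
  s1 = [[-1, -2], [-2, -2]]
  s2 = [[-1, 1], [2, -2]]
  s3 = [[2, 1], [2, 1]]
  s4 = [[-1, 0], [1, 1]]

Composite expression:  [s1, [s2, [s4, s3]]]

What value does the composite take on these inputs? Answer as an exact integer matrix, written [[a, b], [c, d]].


[[18, 36], [-27, -18]]

[s4, s3] = [[-1, -2], [5, 1]]
[s2, [s4, s3]] = [[9, 0], [-9, -9]]
[s1, [s2, [s4, s3]]] = [[18, 36], [-27, -18]]


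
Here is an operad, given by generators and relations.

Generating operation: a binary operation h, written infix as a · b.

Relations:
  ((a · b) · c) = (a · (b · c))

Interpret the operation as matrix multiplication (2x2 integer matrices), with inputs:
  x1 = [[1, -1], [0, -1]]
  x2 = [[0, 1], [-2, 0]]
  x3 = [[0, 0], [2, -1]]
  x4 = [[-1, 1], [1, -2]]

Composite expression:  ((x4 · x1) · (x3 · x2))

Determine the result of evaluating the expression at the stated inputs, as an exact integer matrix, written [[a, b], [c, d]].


[[0, 0], [2, 2]]

(x4 · x1) = [[-1, 0], [1, 1]]
(x3 · x2) = [[0, 0], [2, 2]]
((x4 · x1) · (x3 · x2)) = [[0, 0], [2, 2]]


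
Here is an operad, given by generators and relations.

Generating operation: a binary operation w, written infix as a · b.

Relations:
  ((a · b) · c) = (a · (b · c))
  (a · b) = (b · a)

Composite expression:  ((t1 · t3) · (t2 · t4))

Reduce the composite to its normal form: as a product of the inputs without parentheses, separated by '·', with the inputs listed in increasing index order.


t1 · t2 · t3 · t4

Reordering under w is free, so list the t-inputs canonically.
(t1 · t3) spells out as t1 · t3
(t2 · t4) spells out as t2 · t4
((t1 · t3) · (t2 · t4)) spells out as t1 · t3 · t2 · t4
the factors in increasing index order: t1 · t2 · t3 · t4


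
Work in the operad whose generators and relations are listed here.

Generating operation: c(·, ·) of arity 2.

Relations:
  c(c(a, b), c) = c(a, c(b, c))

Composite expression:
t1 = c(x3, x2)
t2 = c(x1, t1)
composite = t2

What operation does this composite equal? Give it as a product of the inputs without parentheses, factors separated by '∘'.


Key point: c is associative — brackets drop, the x-order remains.
c(x3, x2) unparenthesizes to x3 ∘ x2
c(x1, c(x3, x2)) unparenthesizes to x1 ∘ x3 ∘ x2

x1 ∘ x3 ∘ x2


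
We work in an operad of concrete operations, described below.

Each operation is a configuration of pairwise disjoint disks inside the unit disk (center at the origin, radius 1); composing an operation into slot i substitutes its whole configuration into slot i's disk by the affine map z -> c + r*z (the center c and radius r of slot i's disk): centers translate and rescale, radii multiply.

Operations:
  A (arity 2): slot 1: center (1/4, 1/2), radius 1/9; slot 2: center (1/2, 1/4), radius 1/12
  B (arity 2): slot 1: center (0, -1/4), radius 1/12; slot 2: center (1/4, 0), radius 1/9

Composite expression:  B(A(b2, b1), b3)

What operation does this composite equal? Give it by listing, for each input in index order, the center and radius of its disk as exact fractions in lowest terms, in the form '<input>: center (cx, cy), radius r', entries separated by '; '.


b1: center (1/24, -11/48), radius 1/144; b2: center (1/48, -5/24), radius 1/108; b3: center (1/4, 0), radius 1/9

Only the slot chain above each b matters under B; compose those maps.
b2 passes through 2 substitutions, ending at center (1/48, -5/24), radius 1/108
b1 passes through 2 substitutions, ending at center (1/24, -11/48), radius 1/144
b3 passes through 1 substitution, ending at center (1/4, 0), radius 1/9


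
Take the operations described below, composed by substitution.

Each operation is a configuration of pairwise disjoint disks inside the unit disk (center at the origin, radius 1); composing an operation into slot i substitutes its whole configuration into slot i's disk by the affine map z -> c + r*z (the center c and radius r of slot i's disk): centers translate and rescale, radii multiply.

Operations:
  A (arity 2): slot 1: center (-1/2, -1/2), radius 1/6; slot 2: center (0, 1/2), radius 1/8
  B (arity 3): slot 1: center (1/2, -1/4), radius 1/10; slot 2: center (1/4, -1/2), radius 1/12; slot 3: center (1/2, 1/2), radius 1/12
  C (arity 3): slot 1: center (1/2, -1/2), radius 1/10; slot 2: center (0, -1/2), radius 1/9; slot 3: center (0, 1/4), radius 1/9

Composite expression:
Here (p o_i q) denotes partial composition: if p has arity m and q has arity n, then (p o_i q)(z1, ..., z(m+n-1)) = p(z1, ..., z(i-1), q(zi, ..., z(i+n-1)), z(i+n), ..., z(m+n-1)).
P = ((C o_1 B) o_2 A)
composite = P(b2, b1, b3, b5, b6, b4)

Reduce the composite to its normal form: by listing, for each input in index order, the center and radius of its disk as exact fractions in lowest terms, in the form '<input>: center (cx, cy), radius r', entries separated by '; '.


b1: center (25/48, -133/240), radius 1/720; b2: center (11/20, -21/40), radius 1/100; b3: center (21/40, -131/240), radius 1/960; b4: center (0, 1/4), radius 1/9; b5: center (11/20, -9/20), radius 1/120; b6: center (0, -1/2), radius 1/9

Each b-disk chains the slot maps above it in C; radii multiply.
b2: after 2 affine steps, its disk has center (11/20, -21/40), radius 1/100
b1: after 3 affine steps, its disk has center (25/48, -133/240), radius 1/720
b3: after 3 affine steps, its disk has center (21/40, -131/240), radius 1/960
b5: after 2 affine steps, its disk has center (11/20, -9/20), radius 1/120
b6: after 1 affine step, its disk has center (0, -1/2), radius 1/9
b4: after 1 affine step, its disk has center (0, 1/4), radius 1/9


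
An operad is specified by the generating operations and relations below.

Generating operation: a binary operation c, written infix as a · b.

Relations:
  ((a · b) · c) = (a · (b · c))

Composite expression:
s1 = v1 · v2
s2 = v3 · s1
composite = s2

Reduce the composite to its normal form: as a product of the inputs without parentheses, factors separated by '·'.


v3 · v1 · v2


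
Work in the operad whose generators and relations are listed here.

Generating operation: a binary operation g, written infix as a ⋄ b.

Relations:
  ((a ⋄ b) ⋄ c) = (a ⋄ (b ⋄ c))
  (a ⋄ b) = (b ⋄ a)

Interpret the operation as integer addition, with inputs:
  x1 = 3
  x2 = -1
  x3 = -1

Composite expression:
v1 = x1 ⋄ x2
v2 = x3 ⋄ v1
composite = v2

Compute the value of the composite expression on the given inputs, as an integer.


(x1 ⋄ x2) = 2
(x3 ⋄ (x1 ⋄ x2)) = 1

1


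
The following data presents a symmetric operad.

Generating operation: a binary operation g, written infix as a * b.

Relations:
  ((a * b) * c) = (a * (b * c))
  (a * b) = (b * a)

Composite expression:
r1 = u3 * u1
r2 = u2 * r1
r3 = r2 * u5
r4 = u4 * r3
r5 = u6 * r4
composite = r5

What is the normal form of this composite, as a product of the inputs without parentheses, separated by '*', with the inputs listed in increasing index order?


Reordering under g is free, so list the u-inputs canonically.
(u3 * u1) flattens to u3 * u1
(u2 * (u3 * u1)) flattens to u2 * u3 * u1
((u2 * (u3 * u1)) * u5) flattens to u2 * u3 * u1 * u5
(u4 * ((u2 * (u3 * u1)) * u5)) flattens to u4 * u2 * u3 * u1 * u5
(u6 * (u4 * ((u2 * (u3 * u1)) * u5))) flattens to u6 * u4 * u2 * u3 * u1 * u5
reordering the factors by index: u1 * u2 * u3 * u4 * u5 * u6

u1 * u2 * u3 * u4 * u5 * u6


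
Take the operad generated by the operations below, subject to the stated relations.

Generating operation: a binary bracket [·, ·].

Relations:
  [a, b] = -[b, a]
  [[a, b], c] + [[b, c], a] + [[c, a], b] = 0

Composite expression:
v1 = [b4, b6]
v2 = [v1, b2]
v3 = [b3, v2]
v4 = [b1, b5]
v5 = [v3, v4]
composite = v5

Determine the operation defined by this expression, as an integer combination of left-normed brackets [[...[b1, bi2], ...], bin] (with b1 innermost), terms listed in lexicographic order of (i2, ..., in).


Skip Jacobi rewriting: expand, keep b1-initial words, read off terms.
Composite bracket: [[b3, [[b4, b6], b2]], [b1, b5]]
Expanding via [a, b] = ab - ba: 32 signed words (2^5 = 32).
Only words starting with b1 matter:
  b1b5b2b4b6b3 appears with sign -1, giving the term -[[[[[b1, b5], b2], b4], b6], b3]
  b1b5b2b6b4b3 appears with sign +1, giving the term +[[[[[b1, b5], b2], b6], b4], b3]
  b1b5b3b2b4b6 appears with sign +1, giving the term +[[[[[b1, b5], b3], b2], b4], b6]
  b1b5b3b2b6b4 appears with sign -1, giving the term -[[[[[b1, b5], b3], b2], b6], b4]
  b1b5b3b4b6b2 appears with sign -1, giving the term -[[[[[b1, b5], b3], b4], b6], b2]
  b1b5b3b6b4b2 appears with sign +1, giving the term +[[[[[b1, b5], b3], b6], b4], b2]
  b1b5b4b6b2b3 appears with sign +1, giving the term +[[[[[b1, b5], b4], b6], b2], b3]
  b1b5b6b4b2b3 appears with sign -1, giving the term -[[[[[b1, b5], b6], b4], b2], b3]

-[[[[[b1, b5], b2], b4], b6], b3] + [[[[[b1, b5], b2], b6], b4], b3] + [[[[[b1, b5], b3], b2], b4], b6] - [[[[[b1, b5], b3], b2], b6], b4] - [[[[[b1, b5], b3], b4], b6], b2] + [[[[[b1, b5], b3], b6], b4], b2] + [[[[[b1, b5], b4], b6], b2], b3] - [[[[[b1, b5], b6], b4], b2], b3]


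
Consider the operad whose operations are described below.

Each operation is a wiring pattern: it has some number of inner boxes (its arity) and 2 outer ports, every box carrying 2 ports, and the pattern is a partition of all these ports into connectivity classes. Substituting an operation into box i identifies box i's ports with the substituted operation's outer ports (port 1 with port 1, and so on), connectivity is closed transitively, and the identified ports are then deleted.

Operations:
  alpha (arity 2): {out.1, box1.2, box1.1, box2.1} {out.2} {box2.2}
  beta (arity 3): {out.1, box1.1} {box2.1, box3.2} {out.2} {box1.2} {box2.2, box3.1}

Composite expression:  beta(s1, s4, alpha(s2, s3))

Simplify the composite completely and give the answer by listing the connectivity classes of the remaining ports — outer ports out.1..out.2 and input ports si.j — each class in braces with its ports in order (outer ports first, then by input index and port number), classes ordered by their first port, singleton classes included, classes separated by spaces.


{out.1, s1.1} {out.2} {s1.2} {s2.1, s2.2, s3.1, s4.2} {s3.2} {s4.1}


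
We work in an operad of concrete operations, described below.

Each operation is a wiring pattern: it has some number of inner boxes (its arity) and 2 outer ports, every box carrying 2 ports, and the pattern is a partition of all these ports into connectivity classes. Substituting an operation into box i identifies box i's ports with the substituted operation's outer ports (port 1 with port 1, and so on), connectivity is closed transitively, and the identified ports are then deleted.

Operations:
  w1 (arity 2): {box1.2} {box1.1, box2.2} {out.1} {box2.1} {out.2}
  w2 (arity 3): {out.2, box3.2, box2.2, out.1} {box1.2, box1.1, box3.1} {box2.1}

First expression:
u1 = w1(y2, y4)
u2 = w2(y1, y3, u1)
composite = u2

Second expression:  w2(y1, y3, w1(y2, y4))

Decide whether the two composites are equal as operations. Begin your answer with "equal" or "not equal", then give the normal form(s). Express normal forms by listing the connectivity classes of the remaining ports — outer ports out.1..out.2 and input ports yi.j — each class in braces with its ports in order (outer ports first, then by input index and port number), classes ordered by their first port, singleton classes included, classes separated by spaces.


equal; the common form is {out.1, out.2, y3.2} {y1.1, y1.2} {y2.1, y4.2} {y2.2} {y3.1} {y4.1}

The first expression, normalized: {out.1, out.2, y3.2} {y1.1, y1.2} {y2.1, y4.2} {y2.2} {y3.1} {y4.1}
The second expression, normalized: {out.1, out.2, y3.2} {y1.1, y1.2} {y2.1, y4.2} {y2.2} {y3.1} {y4.1}
The forms coincide; equal.


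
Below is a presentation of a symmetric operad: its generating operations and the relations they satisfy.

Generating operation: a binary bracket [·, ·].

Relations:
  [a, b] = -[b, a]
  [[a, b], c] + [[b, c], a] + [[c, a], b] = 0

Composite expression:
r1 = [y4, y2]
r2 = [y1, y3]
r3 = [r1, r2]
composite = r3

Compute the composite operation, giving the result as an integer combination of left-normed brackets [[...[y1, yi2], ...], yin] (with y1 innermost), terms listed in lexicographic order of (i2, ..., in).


A multilinear Lie element is pinned by y1-initial words (y1 innermost).
Composite bracket: [[y4, y2], [y1, y3]]
Applying ab - ba throughout gives 8 signed words (2^3 = 8).
Keep just the words that open with y1:
  y1y3y2y4 (sign +1) contributes +[[[y1, y3], y2], y4]
  y1y3y4y2 (sign -1) contributes -[[[y1, y3], y4], y2]

[[[y1, y3], y2], y4] - [[[y1, y3], y4], y2]


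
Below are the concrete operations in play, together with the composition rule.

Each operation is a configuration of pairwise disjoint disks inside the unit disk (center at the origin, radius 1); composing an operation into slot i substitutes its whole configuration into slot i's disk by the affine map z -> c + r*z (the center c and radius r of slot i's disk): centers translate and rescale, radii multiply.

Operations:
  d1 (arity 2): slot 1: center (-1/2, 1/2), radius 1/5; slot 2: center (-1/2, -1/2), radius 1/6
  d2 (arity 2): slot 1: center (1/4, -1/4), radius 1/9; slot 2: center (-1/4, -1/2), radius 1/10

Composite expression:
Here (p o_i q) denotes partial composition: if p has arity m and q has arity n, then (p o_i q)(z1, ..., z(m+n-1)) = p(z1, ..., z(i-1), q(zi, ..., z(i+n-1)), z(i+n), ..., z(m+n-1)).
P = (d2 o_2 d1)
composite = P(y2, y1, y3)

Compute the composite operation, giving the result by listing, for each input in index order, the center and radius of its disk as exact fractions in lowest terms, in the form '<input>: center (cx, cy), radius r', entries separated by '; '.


y1: center (-3/10, -9/20), radius 1/50; y2: center (1/4, -1/4), radius 1/9; y3: center (-3/10, -11/20), radius 1/60

Below d2, radii multiply path by path; the y-disk centers shift.
y2: after 1 affine step, its disk has center (1/4, -1/4), radius 1/9
y1: after 2 affine steps, its disk has center (-3/10, -9/20), radius 1/50
y3: after 2 affine steps, its disk has center (-3/10, -11/20), radius 1/60


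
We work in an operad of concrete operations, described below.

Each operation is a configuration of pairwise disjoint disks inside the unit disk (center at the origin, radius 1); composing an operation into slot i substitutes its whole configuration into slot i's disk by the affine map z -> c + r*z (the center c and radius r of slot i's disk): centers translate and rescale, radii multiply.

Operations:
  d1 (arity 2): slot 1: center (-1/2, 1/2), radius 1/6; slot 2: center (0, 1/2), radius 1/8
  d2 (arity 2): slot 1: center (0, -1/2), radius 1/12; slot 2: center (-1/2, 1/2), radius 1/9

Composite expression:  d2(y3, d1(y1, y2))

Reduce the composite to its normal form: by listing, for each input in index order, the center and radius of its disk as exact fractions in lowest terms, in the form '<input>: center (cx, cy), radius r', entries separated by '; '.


Below d2, radii multiply path by path; the y-disk centers shift.
for y3, the 1-step affine chain lands on center (0, -1/2), radius 1/12
for y1, the 2-step affine chain lands on center (-5/9, 5/9), radius 1/54
for y2, the 2-step affine chain lands on center (-1/2, 5/9), radius 1/72

y1: center (-5/9, 5/9), radius 1/54; y2: center (-1/2, 5/9), radius 1/72; y3: center (0, -1/2), radius 1/12


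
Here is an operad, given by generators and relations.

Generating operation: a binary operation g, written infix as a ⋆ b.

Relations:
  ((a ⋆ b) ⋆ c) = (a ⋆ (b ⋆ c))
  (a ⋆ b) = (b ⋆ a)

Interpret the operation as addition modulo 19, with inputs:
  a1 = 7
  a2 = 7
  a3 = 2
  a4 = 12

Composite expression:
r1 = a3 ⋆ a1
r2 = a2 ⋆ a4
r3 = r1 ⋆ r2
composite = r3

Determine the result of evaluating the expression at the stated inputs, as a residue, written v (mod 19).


(a3 ⋆ a1) = 9
(a2 ⋆ a4) = 0
((a3 ⋆ a1) ⋆ (a2 ⋆ a4)) = 9

9 (mod 19)


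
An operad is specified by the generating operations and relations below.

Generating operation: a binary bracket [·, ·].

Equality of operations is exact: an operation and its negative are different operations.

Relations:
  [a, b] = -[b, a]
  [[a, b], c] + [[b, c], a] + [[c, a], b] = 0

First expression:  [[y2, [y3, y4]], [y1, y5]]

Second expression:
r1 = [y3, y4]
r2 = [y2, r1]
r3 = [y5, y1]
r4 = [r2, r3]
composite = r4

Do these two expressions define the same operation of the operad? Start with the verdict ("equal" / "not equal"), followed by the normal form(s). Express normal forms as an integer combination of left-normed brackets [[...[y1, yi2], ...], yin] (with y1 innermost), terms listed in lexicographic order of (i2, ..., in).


not equal — first -[[[[y1, y5], y2], y3], y4] + [[[[y1, y5], y2], y4], y3] + [[[[y1, y5], y3], y4], y2] - [[[[y1, y5], y4], y3], y2], second [[[[y1, y5], y2], y3], y4] - [[[[y1, y5], y2], y4], y3] - [[[[y1, y5], y3], y4], y2] + [[[[y1, y5], y4], y3], y2]

The first expression, normalized: -[[[[y1, y5], y2], y3], y4] + [[[[y1, y5], y2], y4], y3] + [[[[y1, y5], y3], y4], y2] - [[[[y1, y5], y4], y3], y2]
The second expression, normalized: [[[[y1, y5], y2], y3], y4] - [[[[y1, y5], y2], y4], y3] - [[[[y1, y5], y3], y4], y2] + [[[[y1, y5], y4], y3], y2]
No match — not equal.


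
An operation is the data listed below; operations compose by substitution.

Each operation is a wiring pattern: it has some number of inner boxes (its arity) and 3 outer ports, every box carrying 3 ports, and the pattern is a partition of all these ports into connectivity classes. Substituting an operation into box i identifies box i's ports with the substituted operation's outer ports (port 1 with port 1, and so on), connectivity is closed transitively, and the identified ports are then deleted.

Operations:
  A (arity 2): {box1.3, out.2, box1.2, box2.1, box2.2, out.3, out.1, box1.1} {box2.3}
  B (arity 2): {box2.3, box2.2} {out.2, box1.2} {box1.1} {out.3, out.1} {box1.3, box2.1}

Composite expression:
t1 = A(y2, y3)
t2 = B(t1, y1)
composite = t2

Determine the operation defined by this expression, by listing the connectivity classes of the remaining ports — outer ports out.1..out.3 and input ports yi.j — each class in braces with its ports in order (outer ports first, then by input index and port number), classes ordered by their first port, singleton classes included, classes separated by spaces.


Connectivity passes through glued B-boundaries; trace each wire chain.
through A, on inputs (y2, y3): {out.1, out.2, out.3, y2.1, y2.2, y2.3, y3.1, y3.2} {y3.3} (out.j = stage outer ports)
through B, on inputs (y2, y3, y1): {out.1, out.3} {out.2, y1.1, y2.1, y2.2, y2.3, y3.1, y3.2} {y1.2, y1.3} {y3.3} (out.j = stage outer ports)

{out.1, out.3} {out.2, y1.1, y2.1, y2.2, y2.3, y3.1, y3.2} {y1.2, y1.3} {y3.3}


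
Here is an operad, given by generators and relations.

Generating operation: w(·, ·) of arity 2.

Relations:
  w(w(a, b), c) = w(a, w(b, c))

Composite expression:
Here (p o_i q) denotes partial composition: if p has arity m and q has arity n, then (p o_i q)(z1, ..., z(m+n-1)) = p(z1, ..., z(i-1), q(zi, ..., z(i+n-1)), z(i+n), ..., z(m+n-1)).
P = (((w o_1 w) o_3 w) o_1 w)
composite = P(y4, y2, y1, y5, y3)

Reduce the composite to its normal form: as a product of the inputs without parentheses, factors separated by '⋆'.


Under associativity of w, the answer is the y's in reading order.
w(y4, y2) unparenthesizes to y4 ⋆ y2
w(w(y4, y2), y1) unparenthesizes to y4 ⋆ y2 ⋆ y1
w(y5, y3) unparenthesizes to y5 ⋆ y3
w(w(w(y4, y2), y1), w(y5, y3)) unparenthesizes to y4 ⋆ y2 ⋆ y1 ⋆ y5 ⋆ y3

y4 ⋆ y2 ⋆ y1 ⋆ y5 ⋆ y3
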